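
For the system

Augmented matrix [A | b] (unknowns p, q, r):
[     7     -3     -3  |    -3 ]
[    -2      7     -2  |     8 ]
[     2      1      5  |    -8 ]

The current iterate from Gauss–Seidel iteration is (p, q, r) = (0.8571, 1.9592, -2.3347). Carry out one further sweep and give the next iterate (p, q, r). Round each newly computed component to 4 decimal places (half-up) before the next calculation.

(-0.5895, 0.3074, -1.4257)

One sweep:
  p = (-3 - (-3)·1.9592 - (-3)·-2.3347) / (7) = -0.5895
  q = (8 - (-2)·-0.5895 - (-2)·-2.3347) / (7) = 0.3074
  r = (-8 - (2)·-0.5895 - (1)·0.3074) / (5) = -1.4257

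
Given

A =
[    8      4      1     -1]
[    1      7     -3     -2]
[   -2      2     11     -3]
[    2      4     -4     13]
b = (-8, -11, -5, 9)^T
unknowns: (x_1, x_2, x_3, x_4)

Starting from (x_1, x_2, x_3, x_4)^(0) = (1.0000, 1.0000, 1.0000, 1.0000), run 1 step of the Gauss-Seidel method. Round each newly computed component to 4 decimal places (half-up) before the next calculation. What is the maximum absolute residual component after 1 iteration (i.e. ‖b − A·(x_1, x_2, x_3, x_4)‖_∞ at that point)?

Iteration 1:
  x_1 = (-8 - (4)·1.0000 - (1)·1.0000 - (-1)·1.0000) / (8) = -1.5000
  x_2 = (-11 - (1)·-1.5000 - (-3)·1.0000 - (-2)·1.0000) / (7) = -0.6429
  x_3 = (-5 - (-2)·-1.5000 - (2)·-0.6429 - (-3)·1.0000) / (11) = -0.3377
  x_4 = (9 - (2)·-1.5000 - (4)·-0.6429 - (-4)·-0.3377) / (13) = 1.0170
Residual b − A·x = (7.9263, -3.9788, 0.0515, -0.0002); ∞-norm = 7.9263

7.9263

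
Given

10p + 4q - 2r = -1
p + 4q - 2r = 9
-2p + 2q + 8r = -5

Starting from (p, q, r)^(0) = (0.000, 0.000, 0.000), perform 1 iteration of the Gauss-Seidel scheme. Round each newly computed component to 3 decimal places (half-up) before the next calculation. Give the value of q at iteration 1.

2.275

Iteration 1:
  p = (-1 - (4)·0.000 - (-2)·0.000) / (10) = -0.100
  q = (9 - (1)·-0.100 - (-2)·0.000) / (4) = 2.275
  r = (-5 - (-2)·-0.100 - (2)·2.275) / (8) = -1.219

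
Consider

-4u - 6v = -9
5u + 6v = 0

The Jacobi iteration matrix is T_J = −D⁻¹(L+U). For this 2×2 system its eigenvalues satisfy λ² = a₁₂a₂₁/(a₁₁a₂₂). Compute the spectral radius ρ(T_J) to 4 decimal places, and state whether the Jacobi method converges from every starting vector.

1.1180

a₁₂a₂₁/(a₁₁a₂₂) = (-6)·(5) / ((-4)·(6)) = 1.250000
ρ = √|1.250000| = √1.250000 = 1.1180
ρ > 1, so Jacobi diverges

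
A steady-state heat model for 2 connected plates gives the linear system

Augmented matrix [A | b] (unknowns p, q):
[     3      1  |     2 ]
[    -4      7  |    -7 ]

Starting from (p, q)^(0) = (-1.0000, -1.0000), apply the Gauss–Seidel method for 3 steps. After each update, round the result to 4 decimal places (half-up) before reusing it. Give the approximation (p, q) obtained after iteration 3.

Iteration 1:
  p = (2 - (1)·-1.0000) / (3) = 1.0000
  q = (-7 - (-4)·1.0000) / (7) = -0.4286
Iteration 2:
  p = (2 - (1)·-0.4286) / (3) = 0.8095
  q = (-7 - (-4)·0.8095) / (7) = -0.5374
Iteration 3:
  p = (2 - (1)·-0.5374) / (3) = 0.8458
  q = (-7 - (-4)·0.8458) / (7) = -0.5167

(0.8458, -0.5167)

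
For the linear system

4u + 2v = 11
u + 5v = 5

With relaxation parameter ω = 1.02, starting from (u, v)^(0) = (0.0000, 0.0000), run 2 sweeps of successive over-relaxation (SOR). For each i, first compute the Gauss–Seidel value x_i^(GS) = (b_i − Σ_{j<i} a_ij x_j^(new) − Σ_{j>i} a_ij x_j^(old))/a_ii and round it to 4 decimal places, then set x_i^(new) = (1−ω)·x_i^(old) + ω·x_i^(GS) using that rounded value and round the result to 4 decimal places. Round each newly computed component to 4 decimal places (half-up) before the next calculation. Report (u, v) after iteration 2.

Iteration 1:
  u: GS value = (11 - (2)·0.0000) / (4) = 2.7500;  u ← (1−ω)·0.0000 + ω·2.7500 = 2.8050
  v: GS value = (5 - (1)·2.8050) / (5) = 0.4390;  v ← (1−ω)·0.0000 + ω·0.4390 = 0.4478
Iteration 2:
  u: GS value = (11 - (2)·0.4478) / (4) = 2.5261;  u ← (1−ω)·2.8050 + ω·2.5261 = 2.5205
  v: GS value = (5 - (1)·2.5205) / (5) = 0.4959;  v ← (1−ω)·0.4478 + ω·0.4959 = 0.4969

(2.5205, 0.4969)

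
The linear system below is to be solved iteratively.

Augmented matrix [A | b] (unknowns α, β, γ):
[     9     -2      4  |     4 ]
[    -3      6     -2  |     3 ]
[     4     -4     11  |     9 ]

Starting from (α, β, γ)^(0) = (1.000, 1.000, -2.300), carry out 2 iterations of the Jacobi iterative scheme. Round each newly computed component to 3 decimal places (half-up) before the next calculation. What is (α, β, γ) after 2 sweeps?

(0.133, 1.617, 0.289)

Iteration 1:
  α = (4 - (-2)·1.000 - (4)·-2.300) / (9) = 1.689
  β = (3 - (-3)·1.000 - (-2)·-2.300) / (6) = 0.233
  γ = (9 - (4)·1.000 - (-4)·1.000) / (11) = 0.818
Iteration 2:
  α = (4 - (-2)·0.233 - (4)·0.818) / (9) = 0.133
  β = (3 - (-3)·1.689 - (-2)·0.818) / (6) = 1.617
  γ = (9 - (4)·1.689 - (-4)·0.233) / (11) = 0.289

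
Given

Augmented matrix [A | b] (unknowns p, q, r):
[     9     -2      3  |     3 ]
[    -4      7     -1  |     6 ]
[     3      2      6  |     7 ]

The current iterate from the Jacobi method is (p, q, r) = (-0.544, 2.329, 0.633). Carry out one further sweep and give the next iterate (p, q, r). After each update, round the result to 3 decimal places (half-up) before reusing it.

One sweep:
  p = (3 - (-2)·2.329 - (3)·0.633) / (9) = 0.640
  q = (6 - (-4)·-0.544 - (-1)·0.633) / (7) = 0.637
  r = (7 - (3)·-0.544 - (2)·2.329) / (6) = 0.662

(0.640, 0.637, 0.662)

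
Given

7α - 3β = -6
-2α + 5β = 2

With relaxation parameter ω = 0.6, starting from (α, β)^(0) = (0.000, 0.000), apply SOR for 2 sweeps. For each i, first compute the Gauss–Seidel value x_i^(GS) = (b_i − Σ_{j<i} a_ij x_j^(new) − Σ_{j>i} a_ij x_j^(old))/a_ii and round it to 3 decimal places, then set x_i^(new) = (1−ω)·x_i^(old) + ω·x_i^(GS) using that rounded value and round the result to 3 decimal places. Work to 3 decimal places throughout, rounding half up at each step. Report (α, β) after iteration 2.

(-0.690, 0.121)

Iteration 1:
  α: GS value = (-6 - (-3)·0.000) / (7) = -0.857;  α ← (1−ω)·0.000 + ω·-0.857 = -0.514
  β: GS value = (2 - (-2)·-0.514) / (5) = 0.194;  β ← (1−ω)·0.000 + ω·0.194 = 0.116
Iteration 2:
  α: GS value = (-6 - (-3)·0.116) / (7) = -0.807;  α ← (1−ω)·-0.514 + ω·-0.807 = -0.690
  β: GS value = (2 - (-2)·-0.690) / (5) = 0.124;  β ← (1−ω)·0.116 + ω·0.124 = 0.121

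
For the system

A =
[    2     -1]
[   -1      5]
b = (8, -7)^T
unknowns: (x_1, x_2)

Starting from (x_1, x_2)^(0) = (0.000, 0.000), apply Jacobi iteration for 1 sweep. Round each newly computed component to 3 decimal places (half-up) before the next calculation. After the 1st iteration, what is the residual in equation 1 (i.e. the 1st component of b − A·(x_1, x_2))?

-1.400

Iteration 1:
  x_1 = (8 - (-1)·0.000) / (2) = 4.000
  x_2 = (-7 - (-1)·0.000) / (5) = -1.400
Residual b − A·x = (-1.400, 4.000)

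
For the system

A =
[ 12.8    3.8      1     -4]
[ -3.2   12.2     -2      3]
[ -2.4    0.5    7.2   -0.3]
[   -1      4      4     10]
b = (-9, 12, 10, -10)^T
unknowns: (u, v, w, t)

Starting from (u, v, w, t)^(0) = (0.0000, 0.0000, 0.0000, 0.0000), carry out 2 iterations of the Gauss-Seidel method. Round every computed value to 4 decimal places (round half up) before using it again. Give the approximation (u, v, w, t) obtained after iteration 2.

(-1.5980, 1.1945, 0.6970, -1.9164)

Iteration 1:
  u = (-9 - (3.8)·0.0000 - (1)·0.0000 - (-4)·0.0000) / (12.8) = -0.7031
  v = (12 - (-3.2)·-0.7031 - (-2)·0.0000 - (3)·0.0000) / (12.2) = 0.7992
  w = (10 - (-2.4)·-0.7031 - (0.5)·0.7992 - (-0.3)·0.0000) / (7.2) = 1.0990
  t = (-10 - (-1)·-0.7031 - (4)·0.7992 - (4)·1.0990) / (10) = -1.8296
Iteration 2:
  u = (-9 - (3.8)·0.7992 - (1)·1.0990 - (-4)·-1.8296) / (12.8) = -1.5980
  v = (12 - (-3.2)·-1.5980 - (-2)·1.0990 - (3)·-1.8296) / (12.2) = 1.1945
  w = (10 - (-2.4)·-1.5980 - (0.5)·1.1945 - (-0.3)·-1.8296) / (7.2) = 0.6970
  t = (-10 - (-1)·-1.5980 - (4)·1.1945 - (4)·0.6970) / (10) = -1.9164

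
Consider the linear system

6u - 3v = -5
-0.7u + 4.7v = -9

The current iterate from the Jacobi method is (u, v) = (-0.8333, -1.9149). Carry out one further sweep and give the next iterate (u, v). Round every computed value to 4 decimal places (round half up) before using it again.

One sweep:
  u = (-5 - (-3)·-1.9149) / (6) = -1.7908
  v = (-9 - (-0.7)·-0.8333) / (4.7) = -2.0390

(-1.7908, -2.0390)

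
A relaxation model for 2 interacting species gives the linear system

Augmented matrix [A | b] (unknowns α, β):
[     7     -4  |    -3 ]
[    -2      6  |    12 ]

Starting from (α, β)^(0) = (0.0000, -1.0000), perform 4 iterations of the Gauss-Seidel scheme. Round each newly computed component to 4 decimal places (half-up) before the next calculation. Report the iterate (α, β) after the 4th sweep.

Iteration 1:
  α = (-3 - (-4)·-1.0000) / (7) = -1.0000
  β = (12 - (-2)·-1.0000) / (6) = 1.6667
Iteration 2:
  α = (-3 - (-4)·1.6667) / (7) = 0.5238
  β = (12 - (-2)·0.5238) / (6) = 2.1746
Iteration 3:
  α = (-3 - (-4)·2.1746) / (7) = 0.8141
  β = (12 - (-2)·0.8141) / (6) = 2.2714
Iteration 4:
  α = (-3 - (-4)·2.2714) / (7) = 0.8694
  β = (12 - (-2)·0.8694) / (6) = 2.2898

(0.8694, 2.2898)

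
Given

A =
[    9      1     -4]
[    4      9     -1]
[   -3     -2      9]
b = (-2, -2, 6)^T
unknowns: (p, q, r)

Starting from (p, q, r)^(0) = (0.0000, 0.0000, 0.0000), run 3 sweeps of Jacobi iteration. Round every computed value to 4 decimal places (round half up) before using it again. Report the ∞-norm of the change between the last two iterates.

Iteration 1:
  p = (-2 - (1)·0.0000 - (-4)·0.0000) / (9) = -0.2222
  q = (-2 - (4)·0.0000 - (-1)·0.0000) / (9) = -0.2222
  r = (6 - (-3)·0.0000 - (-2)·0.0000) / (9) = 0.6667
Iteration 2:
  p = (-2 - (1)·-0.2222 - (-4)·0.6667) / (9) = 0.0988
  q = (-2 - (4)·-0.2222 - (-1)·0.6667) / (9) = -0.0494
  r = (6 - (-3)·-0.2222 - (-2)·-0.2222) / (9) = 0.5432
Iteration 3:
  p = (-2 - (1)·-0.0494 - (-4)·0.5432) / (9) = 0.0247
  q = (-2 - (4)·0.0988 - (-1)·0.5432) / (9) = -0.2058
  r = (6 - (-3)·0.0988 - (-2)·-0.0494) / (9) = 0.6886
Change: (-0.0741, -0.1564, 0.1454) → max |·| = 0.1564

0.1564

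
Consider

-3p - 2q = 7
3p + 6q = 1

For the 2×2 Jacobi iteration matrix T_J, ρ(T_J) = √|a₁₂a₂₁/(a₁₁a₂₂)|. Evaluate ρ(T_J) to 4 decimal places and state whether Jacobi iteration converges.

a₁₂a₂₁/(a₁₁a₂₂) = (-2)·(3) / ((-3)·(6)) = 0.333333
ρ = √|0.333333| = √0.333333 = 0.5774
ρ < 1, so Jacobi converges

0.5774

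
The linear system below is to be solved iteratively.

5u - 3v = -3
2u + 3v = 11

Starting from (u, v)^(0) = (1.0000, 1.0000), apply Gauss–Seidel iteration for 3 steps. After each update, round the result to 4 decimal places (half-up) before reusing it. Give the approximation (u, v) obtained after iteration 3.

Iteration 1:
  u = (-3 - (-3)·1.0000) / (5) = 0.0000
  v = (11 - (2)·0.0000) / (3) = 3.6667
Iteration 2:
  u = (-3 - (-3)·3.6667) / (5) = 1.6000
  v = (11 - (2)·1.6000) / (3) = 2.6000
Iteration 3:
  u = (-3 - (-3)·2.6000) / (5) = 0.9600
  v = (11 - (2)·0.9600) / (3) = 3.0267

(0.9600, 3.0267)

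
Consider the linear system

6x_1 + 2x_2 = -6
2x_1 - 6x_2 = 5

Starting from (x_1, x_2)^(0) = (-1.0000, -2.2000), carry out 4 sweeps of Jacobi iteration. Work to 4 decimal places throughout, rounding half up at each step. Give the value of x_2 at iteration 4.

Iteration 1:
  x_1 = (-6 - (2)·-2.2000) / (6) = -0.2667
  x_2 = (5 - (2)·-1.0000) / (-6) = -1.1667
Iteration 2:
  x_1 = (-6 - (2)·-1.1667) / (6) = -0.6111
  x_2 = (5 - (2)·-0.2667) / (-6) = -0.9222
Iteration 3:
  x_1 = (-6 - (2)·-0.9222) / (6) = -0.6926
  x_2 = (5 - (2)·-0.6111) / (-6) = -1.0370
Iteration 4:
  x_1 = (-6 - (2)·-1.0370) / (6) = -0.6543
  x_2 = (5 - (2)·-0.6926) / (-6) = -1.0642

-1.0642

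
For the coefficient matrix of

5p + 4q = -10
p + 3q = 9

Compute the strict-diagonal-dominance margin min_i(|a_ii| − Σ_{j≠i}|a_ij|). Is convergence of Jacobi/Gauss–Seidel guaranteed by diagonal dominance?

row 1: |5| − (4) = 1
row 2: |3| − (1) = 2
minimum over rows = 1 → strictly diagonally dominant (convergence guaranteed)

1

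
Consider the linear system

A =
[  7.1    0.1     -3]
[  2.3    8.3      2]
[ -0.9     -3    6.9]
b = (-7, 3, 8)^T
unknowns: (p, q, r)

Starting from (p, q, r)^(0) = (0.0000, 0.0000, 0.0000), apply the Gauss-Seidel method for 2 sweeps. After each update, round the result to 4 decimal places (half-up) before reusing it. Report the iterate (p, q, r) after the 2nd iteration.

Iteration 1:
  p = (-7 - (0.1)·0.0000 - (-3)·0.0000) / (7.1) = -0.9859
  q = (3 - (2.3)·-0.9859 - (2)·0.0000) / (8.3) = 0.6346
  r = (8 - (-0.9)·-0.9859 - (-3)·0.6346) / (6.9) = 1.3067
Iteration 2:
  p = (-7 - (0.1)·0.6346 - (-3)·1.3067) / (7.1) = -0.4427
  q = (3 - (2.3)·-0.4427 - (2)·1.3067) / (8.3) = 0.1693
  r = (8 - (-0.9)·-0.4427 - (-3)·0.1693) / (6.9) = 1.1753

(-0.4427, 0.1693, 1.1753)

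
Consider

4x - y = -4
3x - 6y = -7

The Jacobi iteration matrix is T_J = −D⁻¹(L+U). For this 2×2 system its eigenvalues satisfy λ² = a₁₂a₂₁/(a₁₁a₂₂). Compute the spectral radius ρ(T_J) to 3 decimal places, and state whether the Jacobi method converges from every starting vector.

a₁₂a₂₁/(a₁₁a₂₂) = (-1)·(3) / ((4)·(-6)) = 0.125000
ρ = √|0.125000| = √0.125000 = 0.354
ρ < 1, so Jacobi converges

0.354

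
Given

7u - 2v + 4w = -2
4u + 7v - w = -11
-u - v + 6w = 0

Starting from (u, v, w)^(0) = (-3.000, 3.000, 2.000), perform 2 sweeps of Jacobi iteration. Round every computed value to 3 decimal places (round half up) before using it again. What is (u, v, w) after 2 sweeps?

(-0.163, -1.245, -0.024)

Iteration 1:
  u = (-2 - (-2)·3.000 - (4)·2.000) / (7) = -0.571
  v = (-11 - (4)·-3.000 - (-1)·2.000) / (7) = 0.429
  w = (0 - (-1)·-3.000 - (-1)·3.000) / (6) = 0.000
Iteration 2:
  u = (-2 - (-2)·0.429 - (4)·0.000) / (7) = -0.163
  v = (-11 - (4)·-0.571 - (-1)·0.000) / (7) = -1.245
  w = (0 - (-1)·-0.571 - (-1)·0.429) / (6) = -0.024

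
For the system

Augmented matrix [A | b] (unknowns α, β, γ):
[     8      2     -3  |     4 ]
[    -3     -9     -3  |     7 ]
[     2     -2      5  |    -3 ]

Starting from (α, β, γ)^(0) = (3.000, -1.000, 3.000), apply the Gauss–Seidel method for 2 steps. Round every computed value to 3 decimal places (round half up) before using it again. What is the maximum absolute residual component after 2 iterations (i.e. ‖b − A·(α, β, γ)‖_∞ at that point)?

4.753

Iteration 1:
  α = (4 - (2)·-1.000 - (-3)·3.000) / (8) = 1.875
  β = (7 - (-3)·1.875 - (-3)·3.000) / (-9) = -2.403
  γ = (-3 - (2)·1.875 - (-2)·-2.403) / (5) = -2.311
Iteration 2:
  α = (4 - (2)·-2.403 - (-3)·-2.311) / (8) = 0.234
  β = (7 - (-3)·0.234 - (-3)·-2.311) / (-9) = -0.085
  γ = (-3 - (2)·0.234 - (-2)·-0.085) / (5) = -0.728
Residual b − A·x = (0.114, 4.753, 0.002); ∞-norm = 4.753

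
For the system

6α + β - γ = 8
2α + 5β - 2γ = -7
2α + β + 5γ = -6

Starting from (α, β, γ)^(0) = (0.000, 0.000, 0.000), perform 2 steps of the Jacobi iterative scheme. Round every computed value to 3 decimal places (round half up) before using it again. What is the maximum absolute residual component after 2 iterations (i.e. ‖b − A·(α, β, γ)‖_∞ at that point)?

Iteration 1:
  α = (8 - (1)·0.000 - (-1)·0.000) / (6) = 1.333
  β = (-7 - (2)·0.000 - (-2)·0.000) / (5) = -1.400
  γ = (-6 - (2)·0.000 - (1)·0.000) / (5) = -1.200
Iteration 2:
  α = (8 - (1)·-1.400 - (-1)·-1.200) / (6) = 1.367
  β = (-7 - (2)·1.333 - (-2)·-1.200) / (5) = -2.413
  γ = (-6 - (2)·1.333 - (1)·-1.400) / (5) = -1.453
Residual b − A·x = (0.758, -0.575, 0.944); ∞-norm = 0.944

0.944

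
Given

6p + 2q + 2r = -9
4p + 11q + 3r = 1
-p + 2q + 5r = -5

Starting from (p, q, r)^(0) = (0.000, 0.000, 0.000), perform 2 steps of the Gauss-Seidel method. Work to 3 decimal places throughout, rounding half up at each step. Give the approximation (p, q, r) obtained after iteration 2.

Iteration 1:
  p = (-9 - (2)·0.000 - (2)·0.000) / (6) = -1.500
  q = (1 - (4)·-1.500 - (3)·0.000) / (11) = 0.636
  r = (-5 - (-1)·-1.500 - (2)·0.636) / (5) = -1.554
Iteration 2:
  p = (-9 - (2)·0.636 - (2)·-1.554) / (6) = -1.194
  q = (1 - (4)·-1.194 - (3)·-1.554) / (11) = 0.949
  r = (-5 - (-1)·-1.194 - (2)·0.949) / (5) = -1.618

(-1.194, 0.949, -1.618)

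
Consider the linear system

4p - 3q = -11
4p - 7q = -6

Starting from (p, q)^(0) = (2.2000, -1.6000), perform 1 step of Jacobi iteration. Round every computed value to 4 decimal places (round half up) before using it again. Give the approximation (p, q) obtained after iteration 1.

(-3.9500, 2.1143)

Iteration 1:
  p = (-11 - (-3)·-1.6000) / (4) = -3.9500
  q = (-6 - (4)·2.2000) / (-7) = 2.1143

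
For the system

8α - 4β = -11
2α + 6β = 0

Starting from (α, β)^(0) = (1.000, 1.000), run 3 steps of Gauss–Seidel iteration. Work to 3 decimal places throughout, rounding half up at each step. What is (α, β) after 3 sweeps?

(-1.170, 0.390)

Iteration 1:
  α = (-11 - (-4)·1.000) / (8) = -0.875
  β = (0 - (2)·-0.875) / (6) = 0.292
Iteration 2:
  α = (-11 - (-4)·0.292) / (8) = -1.229
  β = (0 - (2)·-1.229) / (6) = 0.410
Iteration 3:
  α = (-11 - (-4)·0.410) / (8) = -1.170
  β = (0 - (2)·-1.170) / (6) = 0.390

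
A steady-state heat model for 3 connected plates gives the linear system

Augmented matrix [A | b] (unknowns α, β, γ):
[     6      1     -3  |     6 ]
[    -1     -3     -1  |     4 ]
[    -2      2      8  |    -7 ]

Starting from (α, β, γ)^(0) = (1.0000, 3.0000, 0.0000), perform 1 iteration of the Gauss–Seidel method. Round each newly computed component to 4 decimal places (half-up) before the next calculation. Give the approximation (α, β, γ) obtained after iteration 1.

Iteration 1:
  α = (6 - (1)·3.0000 - (-3)·0.0000) / (6) = 0.5000
  β = (4 - (-1)·0.5000 - (-1)·0.0000) / (-3) = -1.5000
  γ = (-7 - (-2)·0.5000 - (2)·-1.5000) / (8) = -0.3750

(0.5000, -1.5000, -0.3750)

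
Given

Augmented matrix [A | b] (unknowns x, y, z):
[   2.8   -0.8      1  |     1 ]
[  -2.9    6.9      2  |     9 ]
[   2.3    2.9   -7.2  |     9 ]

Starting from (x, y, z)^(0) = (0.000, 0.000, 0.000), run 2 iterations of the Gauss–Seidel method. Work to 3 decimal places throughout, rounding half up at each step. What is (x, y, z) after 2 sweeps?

Iteration 1:
  x = (1 - (-0.8)·0.000 - (1)·0.000) / (2.8) = 0.357
  y = (9 - (-2.9)·0.357 - (2)·0.000) / (6.9) = 1.454
  z = (9 - (2.3)·0.357 - (2.9)·1.454) / (-7.2) = -0.550
Iteration 2:
  x = (1 - (-0.8)·1.454 - (1)·-0.550) / (2.8) = 0.969
  y = (9 - (-2.9)·0.969 - (2)·-0.550) / (6.9) = 1.871
  z = (9 - (2.3)·0.969 - (2.9)·1.871) / (-7.2) = -0.187

(0.969, 1.871, -0.187)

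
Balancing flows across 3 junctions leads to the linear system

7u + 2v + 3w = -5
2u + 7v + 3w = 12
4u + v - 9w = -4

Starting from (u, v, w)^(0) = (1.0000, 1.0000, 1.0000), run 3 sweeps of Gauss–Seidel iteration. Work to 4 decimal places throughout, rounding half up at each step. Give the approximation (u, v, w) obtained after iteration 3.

Iteration 1:
  u = (-5 - (2)·1.0000 - (3)·1.0000) / (7) = -1.4286
  v = (12 - (2)·-1.4286 - (3)·1.0000) / (7) = 1.6939
  w = (-4 - (4)·-1.4286 - (1)·1.6939) / (-9) = -0.0023
Iteration 2:
  u = (-5 - (2)·1.6939 - (3)·-0.0023) / (7) = -1.1973
  v = (12 - (2)·-1.1973 - (3)·-0.0023) / (7) = 2.0574
  w = (-4 - (4)·-1.1973 - (1)·2.0574) / (-9) = 0.1409
Iteration 3:
  u = (-5 - (2)·2.0574 - (3)·0.1409) / (7) = -1.3625
  v = (12 - (2)·-1.3625 - (3)·0.1409) / (7) = 2.0432
  w = (-4 - (4)·-1.3625 - (1)·2.0432) / (-9) = 0.0659

(-1.3625, 2.0432, 0.0659)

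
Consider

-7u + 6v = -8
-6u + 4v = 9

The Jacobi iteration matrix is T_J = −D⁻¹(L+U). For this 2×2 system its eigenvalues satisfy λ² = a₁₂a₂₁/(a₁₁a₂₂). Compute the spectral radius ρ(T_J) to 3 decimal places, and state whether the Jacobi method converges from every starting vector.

1.134

a₁₂a₂₁/(a₁₁a₂₂) = (6)·(-6) / ((-7)·(4)) = 1.285714
ρ = √|1.285714| = √1.285714 = 1.134
ρ > 1, so Jacobi diverges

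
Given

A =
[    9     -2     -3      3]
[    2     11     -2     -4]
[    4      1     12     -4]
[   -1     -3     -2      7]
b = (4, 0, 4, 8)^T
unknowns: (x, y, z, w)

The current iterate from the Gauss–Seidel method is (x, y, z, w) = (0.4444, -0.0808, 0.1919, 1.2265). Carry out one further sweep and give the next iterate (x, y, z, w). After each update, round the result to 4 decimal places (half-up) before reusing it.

(0.0816, 0.4661, 0.6761, 1.5474)

One sweep:
  x = (4 - (-2)·-0.0808 - (-3)·0.1919 - (3)·1.2265) / (9) = 0.0816
  y = (0 - (2)·0.0816 - (-2)·0.1919 - (-4)·1.2265) / (11) = 0.4661
  z = (4 - (4)·0.0816 - (1)·0.4661 - (-4)·1.2265) / (12) = 0.6761
  w = (8 - (-1)·0.0816 - (-3)·0.4661 - (-2)·0.6761) / (7) = 1.5474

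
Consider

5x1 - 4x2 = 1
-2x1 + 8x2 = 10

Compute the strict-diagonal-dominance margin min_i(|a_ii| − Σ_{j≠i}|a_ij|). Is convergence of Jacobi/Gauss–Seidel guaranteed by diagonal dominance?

1

row 1: |5| − (4) = 1
row 2: |8| − (2) = 6
minimum over rows = 1 → strictly diagonally dominant (convergence guaranteed)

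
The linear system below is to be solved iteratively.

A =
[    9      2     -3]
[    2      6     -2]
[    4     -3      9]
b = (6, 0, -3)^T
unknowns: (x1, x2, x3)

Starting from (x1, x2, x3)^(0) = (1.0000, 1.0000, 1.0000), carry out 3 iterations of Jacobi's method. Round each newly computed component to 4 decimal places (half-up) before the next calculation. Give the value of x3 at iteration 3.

Iteration 1:
  x1 = (6 - (2)·1.0000 - (-3)·1.0000) / (9) = 0.7778
  x2 = (0 - (2)·1.0000 - (-2)·1.0000) / (6) = 0.0000
  x3 = (-3 - (4)·1.0000 - (-3)·1.0000) / (9) = -0.4444
Iteration 2:
  x1 = (6 - (2)·0.0000 - (-3)·-0.4444) / (9) = 0.5185
  x2 = (0 - (2)·0.7778 - (-2)·-0.4444) / (6) = -0.4074
  x3 = (-3 - (4)·0.7778 - (-3)·0.0000) / (9) = -0.6790
Iteration 3:
  x1 = (6 - (2)·-0.4074 - (-3)·-0.6790) / (9) = 0.5309
  x2 = (0 - (2)·0.5185 - (-2)·-0.6790) / (6) = -0.3992
  x3 = (-3 - (4)·0.5185 - (-3)·-0.4074) / (9) = -0.6996

-0.6996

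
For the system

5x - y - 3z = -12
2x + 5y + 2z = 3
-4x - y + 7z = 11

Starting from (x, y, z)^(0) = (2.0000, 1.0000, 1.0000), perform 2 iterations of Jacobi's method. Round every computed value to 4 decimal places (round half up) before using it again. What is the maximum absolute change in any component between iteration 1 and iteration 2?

2.2857

Iteration 1:
  x = (-12 - (-1)·1.0000 - (-3)·1.0000) / (5) = -1.6000
  y = (3 - (2)·2.0000 - (2)·1.0000) / (5) = -0.6000
  z = (11 - (-4)·2.0000 - (-1)·1.0000) / (7) = 2.8571
Iteration 2:
  x = (-12 - (-1)·-0.6000 - (-3)·2.8571) / (5) = -0.8057
  y = (3 - (2)·-1.6000 - (2)·2.8571) / (5) = 0.0972
  z = (11 - (-4)·-1.6000 - (-1)·-0.6000) / (7) = 0.5714
Change: (0.7943, 0.6972, -2.2857) → max |·| = 2.2857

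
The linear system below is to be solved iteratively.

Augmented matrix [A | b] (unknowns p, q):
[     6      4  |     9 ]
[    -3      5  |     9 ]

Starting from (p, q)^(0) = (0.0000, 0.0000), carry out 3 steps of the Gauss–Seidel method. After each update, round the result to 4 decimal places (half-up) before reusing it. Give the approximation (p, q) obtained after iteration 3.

(0.4200, 2.0520)

Iteration 1:
  p = (9 - (4)·0.0000) / (6) = 1.5000
  q = (9 - (-3)·1.5000) / (5) = 2.7000
Iteration 2:
  p = (9 - (4)·2.7000) / (6) = -0.3000
  q = (9 - (-3)·-0.3000) / (5) = 1.6200
Iteration 3:
  p = (9 - (4)·1.6200) / (6) = 0.4200
  q = (9 - (-3)·0.4200) / (5) = 2.0520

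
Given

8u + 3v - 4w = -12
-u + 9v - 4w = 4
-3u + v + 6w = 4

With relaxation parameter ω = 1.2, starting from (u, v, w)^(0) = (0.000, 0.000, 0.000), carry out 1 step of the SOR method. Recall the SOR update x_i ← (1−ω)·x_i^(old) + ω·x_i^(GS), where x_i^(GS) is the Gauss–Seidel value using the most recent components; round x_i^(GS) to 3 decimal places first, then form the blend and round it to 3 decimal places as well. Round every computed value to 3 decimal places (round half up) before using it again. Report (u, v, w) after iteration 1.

(-1.800, 0.293, -0.338)

Iteration 1:
  u: GS value = (-12 - (3)·0.000 - (-4)·0.000) / (8) = -1.500;  u ← (1−ω)·0.000 + ω·-1.500 = -1.800
  v: GS value = (4 - (-1)·-1.800 - (-4)·0.000) / (9) = 0.244;  v ← (1−ω)·0.000 + ω·0.244 = 0.293
  w: GS value = (4 - (-3)·-1.800 - (1)·0.293) / (6) = -0.282;  w ← (1−ω)·0.000 + ω·-0.282 = -0.338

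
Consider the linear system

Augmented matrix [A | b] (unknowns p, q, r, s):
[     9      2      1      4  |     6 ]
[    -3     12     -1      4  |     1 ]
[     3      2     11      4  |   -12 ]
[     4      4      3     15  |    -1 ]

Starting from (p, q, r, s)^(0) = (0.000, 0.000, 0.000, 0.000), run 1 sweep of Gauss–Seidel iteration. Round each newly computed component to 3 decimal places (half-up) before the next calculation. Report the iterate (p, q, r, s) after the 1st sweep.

(0.667, 0.250, -1.318, -0.048)

Iteration 1:
  p = (6 - (2)·0.000 - (1)·0.000 - (4)·0.000) / (9) = 0.667
  q = (1 - (-3)·0.667 - (-1)·0.000 - (4)·0.000) / (12) = 0.250
  r = (-12 - (3)·0.667 - (2)·0.250 - (4)·0.000) / (11) = -1.318
  s = (-1 - (4)·0.667 - (4)·0.250 - (3)·-1.318) / (15) = -0.048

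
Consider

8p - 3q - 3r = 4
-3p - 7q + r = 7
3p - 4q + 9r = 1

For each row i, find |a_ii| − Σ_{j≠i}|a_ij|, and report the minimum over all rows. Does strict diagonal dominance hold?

row 1: |8| − (3+3) = 2
row 2: |-7| − (3+1) = 3
row 3: |9| − (3+4) = 2
minimum over rows = 2 → strictly diagonally dominant (convergence guaranteed)

2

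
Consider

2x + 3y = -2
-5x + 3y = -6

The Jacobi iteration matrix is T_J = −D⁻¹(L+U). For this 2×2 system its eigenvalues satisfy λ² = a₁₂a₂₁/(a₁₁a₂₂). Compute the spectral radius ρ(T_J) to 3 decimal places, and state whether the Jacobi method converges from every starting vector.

a₁₂a₂₁/(a₁₁a₂₂) = (3)·(-5) / ((2)·(3)) = -2.500000
ρ = √|-2.500000| = √2.500000 = 1.581
ρ > 1, so Jacobi diverges

1.581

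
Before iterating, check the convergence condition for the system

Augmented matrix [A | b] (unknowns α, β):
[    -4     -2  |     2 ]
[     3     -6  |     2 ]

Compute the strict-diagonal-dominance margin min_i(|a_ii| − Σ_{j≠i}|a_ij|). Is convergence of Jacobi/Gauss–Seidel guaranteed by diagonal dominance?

row 1: |-4| − (2) = 2
row 2: |-6| − (3) = 3
minimum over rows = 2 → strictly diagonally dominant (convergence guaranteed)

2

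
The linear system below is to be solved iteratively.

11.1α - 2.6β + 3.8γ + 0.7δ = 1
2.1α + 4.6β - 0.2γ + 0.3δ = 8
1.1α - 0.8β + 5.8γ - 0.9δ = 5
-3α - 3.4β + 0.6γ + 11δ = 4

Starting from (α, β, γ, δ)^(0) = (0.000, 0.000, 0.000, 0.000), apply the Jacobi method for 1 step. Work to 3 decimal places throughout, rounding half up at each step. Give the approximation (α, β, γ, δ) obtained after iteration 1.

(0.090, 1.739, 0.862, 0.364)

Iteration 1:
  α = (1 - (-2.6)·0.000 - (3.8)·0.000 - (0.7)·0.000) / (11.1) = 0.090
  β = (8 - (2.1)·0.000 - (-0.2)·0.000 - (0.3)·0.000) / (4.6) = 1.739
  γ = (5 - (1.1)·0.000 - (-0.8)·0.000 - (-0.9)·0.000) / (5.8) = 0.862
  δ = (4 - (-3)·0.000 - (-3.4)·0.000 - (0.6)·0.000) / (11) = 0.364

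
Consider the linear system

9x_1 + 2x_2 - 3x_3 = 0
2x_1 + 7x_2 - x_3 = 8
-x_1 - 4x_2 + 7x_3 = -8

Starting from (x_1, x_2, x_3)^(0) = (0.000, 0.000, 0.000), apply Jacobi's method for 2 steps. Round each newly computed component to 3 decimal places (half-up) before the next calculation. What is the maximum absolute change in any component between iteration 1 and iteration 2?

Iteration 1:
  x_1 = (0 - (2)·0.000 - (-3)·0.000) / (9) = 0.000
  x_2 = (8 - (2)·0.000 - (-1)·0.000) / (7) = 1.143
  x_3 = (-8 - (-1)·0.000 - (-4)·0.000) / (7) = -1.143
Iteration 2:
  x_1 = (0 - (2)·1.143 - (-3)·-1.143) / (9) = -0.635
  x_2 = (8 - (2)·0.000 - (-1)·-1.143) / (7) = 0.980
  x_3 = (-8 - (-1)·0.000 - (-4)·1.143) / (7) = -0.490
Change: (-0.635, -0.163, 0.653) → max |·| = 0.653

0.653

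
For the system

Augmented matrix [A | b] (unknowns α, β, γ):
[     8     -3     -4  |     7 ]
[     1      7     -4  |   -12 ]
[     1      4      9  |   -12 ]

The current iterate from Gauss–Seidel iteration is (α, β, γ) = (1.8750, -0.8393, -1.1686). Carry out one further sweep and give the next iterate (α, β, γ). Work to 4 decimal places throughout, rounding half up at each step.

One sweep:
  α = (7 - (-3)·-0.8393 - (-4)·-1.1686) / (8) = -0.0240
  β = (-12 - (1)·-0.0240 - (-4)·-1.1686) / (7) = -2.3786
  γ = (-12 - (1)·-0.0240 - (4)·-2.3786) / (9) = -0.2735

(-0.0240, -2.3786, -0.2735)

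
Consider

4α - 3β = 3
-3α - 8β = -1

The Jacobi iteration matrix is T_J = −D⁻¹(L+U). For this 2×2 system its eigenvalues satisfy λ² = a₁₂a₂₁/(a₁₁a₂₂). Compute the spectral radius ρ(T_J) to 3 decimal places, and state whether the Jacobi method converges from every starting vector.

0.530

a₁₂a₂₁/(a₁₁a₂₂) = (-3)·(-3) / ((4)·(-8)) = -0.281250
ρ = √|-0.281250| = √0.281250 = 0.530
ρ < 1, so Jacobi converges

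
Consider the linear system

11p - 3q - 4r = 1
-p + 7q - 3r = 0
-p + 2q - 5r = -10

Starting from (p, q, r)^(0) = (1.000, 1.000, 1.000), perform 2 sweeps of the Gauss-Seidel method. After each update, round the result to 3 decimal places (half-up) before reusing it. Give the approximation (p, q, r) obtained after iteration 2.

Iteration 1:
  p = (1 - (-3)·1.000 - (-4)·1.000) / (11) = 0.727
  q = (0 - (-1)·0.727 - (-3)·1.000) / (7) = 0.532
  r = (-10 - (-1)·0.727 - (2)·0.532) / (-5) = 2.067
Iteration 2:
  p = (1 - (-3)·0.532 - (-4)·2.067) / (11) = 0.988
  q = (0 - (-1)·0.988 - (-3)·2.067) / (7) = 1.027
  r = (-10 - (-1)·0.988 - (2)·1.027) / (-5) = 2.213

(0.988, 1.027, 2.213)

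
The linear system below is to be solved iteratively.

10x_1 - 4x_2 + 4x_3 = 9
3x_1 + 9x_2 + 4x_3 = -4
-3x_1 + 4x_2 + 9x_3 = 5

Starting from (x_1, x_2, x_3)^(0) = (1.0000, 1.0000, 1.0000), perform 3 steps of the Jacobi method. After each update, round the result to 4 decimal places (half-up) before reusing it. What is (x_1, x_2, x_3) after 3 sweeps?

Iteration 1:
  x_1 = (9 - (-4)·1.0000 - (4)·1.0000) / (10) = 0.9000
  x_2 = (-4 - (3)·1.0000 - (4)·1.0000) / (9) = -1.2222
  x_3 = (5 - (-3)·1.0000 - (4)·1.0000) / (9) = 0.4444
Iteration 2:
  x_1 = (9 - (-4)·-1.2222 - (4)·0.4444) / (10) = 0.2334
  x_2 = (-4 - (3)·0.9000 - (4)·0.4444) / (9) = -0.9420
  x_3 = (5 - (-3)·0.9000 - (4)·-1.2222) / (9) = 1.3988
Iteration 3:
  x_1 = (9 - (-4)·-0.9420 - (4)·1.3988) / (10) = -0.0363
  x_2 = (-4 - (3)·0.2334 - (4)·1.3988) / (9) = -1.1439
  x_3 = (5 - (-3)·0.2334 - (4)·-0.9420) / (9) = 1.0520

(-0.0363, -1.1439, 1.0520)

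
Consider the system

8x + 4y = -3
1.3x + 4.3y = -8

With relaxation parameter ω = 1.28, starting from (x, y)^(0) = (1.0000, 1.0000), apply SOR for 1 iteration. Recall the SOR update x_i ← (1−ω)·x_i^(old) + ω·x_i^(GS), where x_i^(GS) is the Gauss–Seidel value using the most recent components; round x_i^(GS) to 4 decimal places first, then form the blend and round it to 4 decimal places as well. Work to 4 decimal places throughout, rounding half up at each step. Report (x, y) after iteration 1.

Iteration 1:
  x: GS value = (-3 - (4)·1.0000) / (8) = -0.8750;  x ← (1−ω)·1.0000 + ω·-0.8750 = -1.4000
  y: GS value = (-8 - (1.3)·-1.4000) / (4.3) = -1.4372;  y ← (1−ω)·1.0000 + ω·-1.4372 = -2.1196

(-1.4000, -2.1196)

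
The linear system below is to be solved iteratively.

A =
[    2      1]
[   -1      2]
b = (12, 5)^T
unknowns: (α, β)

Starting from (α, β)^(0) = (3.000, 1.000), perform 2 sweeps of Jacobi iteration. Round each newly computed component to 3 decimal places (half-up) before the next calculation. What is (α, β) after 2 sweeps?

(4.000, 5.250)

Iteration 1:
  α = (12 - (1)·1.000) / (2) = 5.500
  β = (5 - (-1)·3.000) / (2) = 4.000
Iteration 2:
  α = (12 - (1)·4.000) / (2) = 4.000
  β = (5 - (-1)·5.500) / (2) = 5.250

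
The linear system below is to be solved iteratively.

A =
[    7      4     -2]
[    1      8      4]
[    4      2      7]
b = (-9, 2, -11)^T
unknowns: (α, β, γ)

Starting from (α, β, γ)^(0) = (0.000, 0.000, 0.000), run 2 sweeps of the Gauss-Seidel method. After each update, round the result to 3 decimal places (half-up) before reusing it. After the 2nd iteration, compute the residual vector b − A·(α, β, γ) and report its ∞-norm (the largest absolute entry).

1.891

Iteration 1:
  α = (-9 - (4)·0.000 - (-2)·0.000) / (7) = -1.286
  β = (2 - (1)·-1.286 - (4)·0.000) / (8) = 0.411
  γ = (-11 - (4)·-1.286 - (2)·0.411) / (7) = -0.954
Iteration 2:
  α = (-9 - (4)·0.411 - (-2)·-0.954) / (7) = -1.793
  β = (2 - (1)·-1.793 - (4)·-0.954) / (8) = 0.951
  γ = (-11 - (4)·-1.793 - (2)·0.951) / (7) = -0.819
Residual b − A·x = (-1.891, -0.539, 0.003); ∞-norm = 1.891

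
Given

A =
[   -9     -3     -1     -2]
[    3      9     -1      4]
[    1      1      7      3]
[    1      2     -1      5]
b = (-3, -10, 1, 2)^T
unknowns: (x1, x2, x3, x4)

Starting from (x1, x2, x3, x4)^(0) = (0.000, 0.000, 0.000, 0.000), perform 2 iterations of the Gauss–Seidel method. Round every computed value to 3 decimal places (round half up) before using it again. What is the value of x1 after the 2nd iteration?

Iteration 1:
  x1 = (-3 - (-3)·0.000 - (-1)·0.000 - (-2)·0.000) / (-9) = 0.333
  x2 = (-10 - (3)·0.333 - (-1)·0.000 - (4)·0.000) / (9) = -1.222
  x3 = (1 - (1)·0.333 - (1)·-1.222 - (3)·0.000) / (7) = 0.270
  x4 = (2 - (1)·0.333 - (2)·-1.222 - (-1)·0.270) / (5) = 0.876
Iteration 2:
  x1 = (-3 - (-3)·-1.222 - (-1)·0.270 - (-2)·0.876) / (-9) = 0.516
  x2 = (-10 - (3)·0.516 - (-1)·0.270 - (4)·0.876) / (9) = -1.642
  x3 = (1 - (1)·0.516 - (1)·-1.642 - (3)·0.876) / (7) = -0.072
  x4 = (2 - (1)·0.516 - (2)·-1.642 - (-1)·-0.072) / (5) = 0.939

0.516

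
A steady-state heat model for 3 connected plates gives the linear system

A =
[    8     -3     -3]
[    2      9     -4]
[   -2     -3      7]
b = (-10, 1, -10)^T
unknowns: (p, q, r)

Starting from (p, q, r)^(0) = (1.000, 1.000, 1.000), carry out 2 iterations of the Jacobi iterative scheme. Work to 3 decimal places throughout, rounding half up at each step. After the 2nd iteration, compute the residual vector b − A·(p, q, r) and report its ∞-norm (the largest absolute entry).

Iteration 1:
  p = (-10 - (-3)·1.000 - (-3)·1.000) / (8) = -0.500
  q = (1 - (2)·1.000 - (-4)·1.000) / (9) = 0.333
  r = (-10 - (-2)·1.000 - (-3)·1.000) / (7) = -0.714
Iteration 2:
  p = (-10 - (-3)·0.333 - (-3)·-0.714) / (8) = -1.393
  q = (1 - (2)·-0.500 - (-4)·-0.714) / (9) = -0.095
  r = (-10 - (-2)·-0.500 - (-3)·0.333) / (7) = -1.429
Residual b − A·x = (-3.428, -1.075, -3.068); ∞-norm = 3.428

3.428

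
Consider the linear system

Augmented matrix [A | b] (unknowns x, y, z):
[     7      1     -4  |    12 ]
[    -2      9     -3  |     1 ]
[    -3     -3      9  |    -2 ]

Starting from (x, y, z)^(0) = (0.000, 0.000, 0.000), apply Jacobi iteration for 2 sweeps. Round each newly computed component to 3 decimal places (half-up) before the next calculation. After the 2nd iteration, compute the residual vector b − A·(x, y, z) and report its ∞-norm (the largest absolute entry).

Iteration 1:
  x = (12 - (1)·0.000 - (-4)·0.000) / (7) = 1.714
  y = (1 - (-2)·0.000 - (-3)·0.000) / (9) = 0.111
  z = (-2 - (-3)·0.000 - (-3)·0.000) / (9) = -0.222
Iteration 2:
  x = (12 - (1)·0.111 - (-4)·-0.222) / (7) = 1.572
  y = (1 - (-2)·1.714 - (-3)·-0.222) / (9) = 0.418
  z = (-2 - (-3)·1.714 - (-3)·0.111) / (9) = 0.386
Residual b − A·x = (2.122, 1.540, 0.496); ∞-norm = 2.122

2.122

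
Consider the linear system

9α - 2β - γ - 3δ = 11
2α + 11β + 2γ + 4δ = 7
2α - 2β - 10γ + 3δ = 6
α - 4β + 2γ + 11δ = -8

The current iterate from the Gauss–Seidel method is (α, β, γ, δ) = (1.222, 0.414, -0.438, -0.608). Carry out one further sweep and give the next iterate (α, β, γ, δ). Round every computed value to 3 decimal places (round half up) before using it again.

One sweep:
  α = (11 - (-2)·0.414 - (-1)·-0.438 - (-3)·-0.608) / (9) = 1.063
  β = (7 - (2)·1.063 - (2)·-0.438 - (4)·-0.608) / (11) = 0.744
  γ = (6 - (2)·1.063 - (-2)·0.744 - (3)·-0.608) / (-10) = -0.719
  δ = (-8 - (1)·1.063 - (-4)·0.744 - (2)·-0.719) / (11) = -0.423

(1.063, 0.744, -0.719, -0.423)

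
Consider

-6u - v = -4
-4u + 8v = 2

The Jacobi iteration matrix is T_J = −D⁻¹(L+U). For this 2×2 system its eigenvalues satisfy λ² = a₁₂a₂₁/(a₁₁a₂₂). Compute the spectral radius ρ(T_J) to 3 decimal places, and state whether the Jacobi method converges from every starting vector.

a₁₂a₂₁/(a₁₁a₂₂) = (-1)·(-4) / ((-6)·(8)) = -0.083333
ρ = √|-0.083333| = √0.083333 = 0.289
ρ < 1, so Jacobi converges

0.289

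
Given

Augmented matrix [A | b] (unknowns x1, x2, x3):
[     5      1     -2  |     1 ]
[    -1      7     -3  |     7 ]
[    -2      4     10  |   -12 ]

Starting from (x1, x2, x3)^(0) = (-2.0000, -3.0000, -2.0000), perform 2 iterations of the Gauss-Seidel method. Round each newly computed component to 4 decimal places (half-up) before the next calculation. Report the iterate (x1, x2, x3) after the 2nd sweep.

(-0.3315, 0.4138, -1.4318)

Iteration 1:
  x1 = (1 - (1)·-3.0000 - (-2)·-2.0000) / (5) = 0.0000
  x2 = (7 - (-1)·0.0000 - (-3)·-2.0000) / (7) = 0.1429
  x3 = (-12 - (-2)·0.0000 - (4)·0.1429) / (10) = -1.2572
Iteration 2:
  x1 = (1 - (1)·0.1429 - (-2)·-1.2572) / (5) = -0.3315
  x2 = (7 - (-1)·-0.3315 - (-3)·-1.2572) / (7) = 0.4138
  x3 = (-12 - (-2)·-0.3315 - (4)·0.4138) / (10) = -1.4318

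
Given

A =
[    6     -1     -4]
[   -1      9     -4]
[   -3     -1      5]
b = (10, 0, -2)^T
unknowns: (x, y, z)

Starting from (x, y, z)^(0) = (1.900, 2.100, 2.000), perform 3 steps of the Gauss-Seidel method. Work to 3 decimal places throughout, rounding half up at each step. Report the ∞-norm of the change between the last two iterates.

0.118

Iteration 1:
  x = (10 - (-1)·2.100 - (-4)·2.000) / (6) = 3.350
  y = (0 - (-1)·3.350 - (-4)·2.000) / (9) = 1.261
  z = (-2 - (-3)·3.350 - (-1)·1.261) / (5) = 1.862
Iteration 2:
  x = (10 - (-1)·1.261 - (-4)·1.862) / (6) = 3.118
  y = (0 - (-1)·3.118 - (-4)·1.862) / (9) = 1.174
  z = (-2 - (-3)·3.118 - (-1)·1.174) / (5) = 1.706
Iteration 3:
  x = (10 - (-1)·1.174 - (-4)·1.706) / (6) = 3.000
  y = (0 - (-1)·3.000 - (-4)·1.706) / (9) = 1.092
  z = (-2 - (-3)·3.000 - (-1)·1.092) / (5) = 1.618
Change: (-0.118, -0.082, -0.088) → max |·| = 0.118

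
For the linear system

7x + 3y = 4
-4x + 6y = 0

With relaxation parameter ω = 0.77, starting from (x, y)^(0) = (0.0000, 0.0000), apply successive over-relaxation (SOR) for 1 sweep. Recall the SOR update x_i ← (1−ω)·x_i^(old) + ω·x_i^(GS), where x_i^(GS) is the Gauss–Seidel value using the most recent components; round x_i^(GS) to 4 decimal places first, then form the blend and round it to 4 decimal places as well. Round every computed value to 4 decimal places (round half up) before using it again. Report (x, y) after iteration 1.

Iteration 1:
  x: GS value = (4 - (3)·0.0000) / (7) = 0.5714;  x ← (1−ω)·0.0000 + ω·0.5714 = 0.4400
  y: GS value = (0 - (-4)·0.4400) / (6) = 0.2933;  y ← (1−ω)·0.0000 + ω·0.2933 = 0.2258

(0.4400, 0.2258)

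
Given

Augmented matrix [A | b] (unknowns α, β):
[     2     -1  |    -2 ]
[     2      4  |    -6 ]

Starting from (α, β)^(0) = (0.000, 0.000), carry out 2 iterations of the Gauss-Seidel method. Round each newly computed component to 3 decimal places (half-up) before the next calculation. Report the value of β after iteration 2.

-0.750

Iteration 1:
  α = (-2 - (-1)·0.000) / (2) = -1.000
  β = (-6 - (2)·-1.000) / (4) = -1.000
Iteration 2:
  α = (-2 - (-1)·-1.000) / (2) = -1.500
  β = (-6 - (2)·-1.500) / (4) = -0.750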